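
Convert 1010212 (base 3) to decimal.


Positional values (base 3):
  2 × 3^0 = 2 × 1 = 2
  1 × 3^1 = 1 × 3 = 3
  2 × 3^2 = 2 × 9 = 18
  0 × 3^3 = 0 × 27 = 0
  1 × 3^4 = 1 × 81 = 81
  0 × 3^5 = 0 × 243 = 0
  1 × 3^6 = 1 × 729 = 729
Sum = 2 + 3 + 18 + 0 + 81 + 0 + 729
= 833


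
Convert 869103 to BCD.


Each digit → 4-bit binary:
  8 → 1000
  6 → 0110
  9 → 1001
  1 → 0001
  0 → 0000
  3 → 0011
= 1000 0110 1001 0001 0000 0011


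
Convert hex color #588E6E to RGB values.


Hex: #588E6E
R = 58₁₆ = 88
G = 8E₁₆ = 142
B = 6E₁₆ = 110
= RGB(88, 142, 110)


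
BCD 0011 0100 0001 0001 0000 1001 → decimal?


Each 4-bit group → digit:
  0011 → 3
  0100 → 4
  0001 → 1
  0001 → 1
  0000 → 0
  1001 → 9
= 341109


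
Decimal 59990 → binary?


Divide by 2 repeatedly:
59990 ÷ 2 = 29995 remainder 0
29995 ÷ 2 = 14997 remainder 1
14997 ÷ 2 = 7498 remainder 1
7498 ÷ 2 = 3749 remainder 0
3749 ÷ 2 = 1874 remainder 1
1874 ÷ 2 = 937 remainder 0
937 ÷ 2 = 468 remainder 1
468 ÷ 2 = 234 remainder 0
234 ÷ 2 = 117 remainder 0
117 ÷ 2 = 58 remainder 1
58 ÷ 2 = 29 remainder 0
29 ÷ 2 = 14 remainder 1
14 ÷ 2 = 7 remainder 0
7 ÷ 2 = 3 remainder 1
3 ÷ 2 = 1 remainder 1
1 ÷ 2 = 0 remainder 1
Reading remainders bottom-up:
= 1110101001010110


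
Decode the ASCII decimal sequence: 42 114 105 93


Codes (decimal): 42 114 105 93
Per-code ASCII lookup:
  42  (special character) → '*'
  114  (range 97-122: lowercase, 114 - 97 = 17) → 'r'
  105  (range 97-122: lowercase, 105 - 97 = 8) → 'i'
  93  (special character) → ']'
= '*ri]'


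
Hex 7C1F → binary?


Each hex digit → 4 binary bits:
  7 = 0111
  C = 1100
  1 = 0001
  F = 1111
Concatenate: 0111 1100 0001 1111
= 0111110000011111


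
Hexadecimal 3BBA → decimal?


Positional values:
Position 0: A × 16^0 = 10 × 1 = 10
Position 1: B × 16^1 = 11 × 16 = 176
Position 2: B × 16^2 = 11 × 256 = 2816
Position 3: 3 × 16^3 = 3 × 4096 = 12288
Sum = 10 + 176 + 2816 + 12288
= 15290


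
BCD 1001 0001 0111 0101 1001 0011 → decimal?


Each 4-bit group → digit:
  1001 → 9
  0001 → 1
  0111 → 7
  0101 → 5
  1001 → 9
  0011 → 3
= 917593


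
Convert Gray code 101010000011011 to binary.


Gray code: 101010000011011
MSB stays the same: 1
Each subsequent bit = prev_binary XOR current_gray:
  B[1] = 1 XOR 0 = 1
  B[2] = 1 XOR 1 = 0
  B[3] = 0 XOR 0 = 0
  B[4] = 0 XOR 1 = 1
  B[5] = 1 XOR 0 = 1
  B[6] = 1 XOR 0 = 1
  B[7] = 1 XOR 0 = 1
  B[8] = 1 XOR 0 = 1
  B[9] = 1 XOR 0 = 1
  B[10] = 1 XOR 1 = 0
  B[11] = 0 XOR 1 = 1
  B[12] = 1 XOR 0 = 1
  B[13] = 1 XOR 1 = 0
  B[14] = 0 XOR 1 = 1
= 110011111101101 (26605 decimal)


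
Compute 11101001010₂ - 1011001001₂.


Align and subtract column by column (LSB to MSB, borrowing when needed):
  11101001010
- 01011001001
  -----------
  col 0: (0 - 0 borrow-in) - 1 → borrow from next column: (0+2) - 1 = 1, borrow out 1
  col 1: (1 - 1 borrow-in) - 0 → 0 - 0 = 0, borrow out 0
  col 2: (0 - 0 borrow-in) - 0 → 0 - 0 = 0, borrow out 0
  col 3: (1 - 0 borrow-in) - 1 → 1 - 1 = 0, borrow out 0
  col 4: (0 - 0 borrow-in) - 0 → 0 - 0 = 0, borrow out 0
  col 5: (0 - 0 borrow-in) - 0 → 0 - 0 = 0, borrow out 0
  col 6: (1 - 0 borrow-in) - 1 → 1 - 1 = 0, borrow out 0
  col 7: (0 - 0 borrow-in) - 1 → borrow from next column: (0+2) - 1 = 1, borrow out 1
  col 8: (1 - 1 borrow-in) - 0 → 0 - 0 = 0, borrow out 0
  col 9: (1 - 0 borrow-in) - 1 → 1 - 1 = 0, borrow out 0
  col 10: (1 - 0 borrow-in) - 0 → 1 - 0 = 1, borrow out 0
Reading bits MSB→LSB: 10010000001
Strip leading zeros: 10010000001
= 10010000001


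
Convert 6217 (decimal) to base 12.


Divide by 12 repeatedly:
6217 ÷ 12 = 518 remainder 1
518 ÷ 12 = 43 remainder 2
43 ÷ 12 = 3 remainder 7
3 ÷ 12 = 0 remainder 3
Reading remainders bottom-up:
= 3721


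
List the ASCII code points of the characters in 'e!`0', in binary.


String: 'e!`0'  (4 characters)
Per-character ASCII lookup:
  'e': lowercase starts at 97: 'e' = 97 + 4 = 101 → 1100101
  '!': special character: '!' = 33 → 100001
  '`': special character: '`' = 96 → 1100000
  '0': digits start at 48: '0' = 48 + 0 = 48 → 110000
= 1100101 100001 1100000 110000


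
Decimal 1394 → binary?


Divide by 2 repeatedly:
1394 ÷ 2 = 697 remainder 0
697 ÷ 2 = 348 remainder 1
348 ÷ 2 = 174 remainder 0
174 ÷ 2 = 87 remainder 0
87 ÷ 2 = 43 remainder 1
43 ÷ 2 = 21 remainder 1
21 ÷ 2 = 10 remainder 1
10 ÷ 2 = 5 remainder 0
5 ÷ 2 = 2 remainder 1
2 ÷ 2 = 1 remainder 0
1 ÷ 2 = 0 remainder 1
Reading remainders bottom-up:
= 10101110010


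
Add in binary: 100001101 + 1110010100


Align and add column by column (LSB to MSB, carry propagating):
  00100001101
+ 01110010100
  -----------
  col 0: 1 + 0 + 0 (carry in) = 1 → bit 1, carry out 0
  col 1: 0 + 0 + 0 (carry in) = 0 → bit 0, carry out 0
  col 2: 1 + 1 + 0 (carry in) = 2 → bit 0, carry out 1
  col 3: 1 + 0 + 1 (carry in) = 2 → bit 0, carry out 1
  col 4: 0 + 1 + 1 (carry in) = 2 → bit 0, carry out 1
  col 5: 0 + 0 + 1 (carry in) = 1 → bit 1, carry out 0
  col 6: 0 + 0 + 0 (carry in) = 0 → bit 0, carry out 0
  col 7: 0 + 1 + 0 (carry in) = 1 → bit 1, carry out 0
  col 8: 1 + 1 + 0 (carry in) = 2 → bit 0, carry out 1
  col 9: 0 + 1 + 1 (carry in) = 2 → bit 0, carry out 1
  col 10: 0 + 0 + 1 (carry in) = 1 → bit 1, carry out 0
Reading bits MSB→LSB: 10010100001
Strip leading zeros: 10010100001
= 10010100001


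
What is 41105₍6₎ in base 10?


Positional values (base 6):
  5 × 6^0 = 5 × 1 = 5
  0 × 6^1 = 0 × 6 = 0
  1 × 6^2 = 1 × 36 = 36
  1 × 6^3 = 1 × 216 = 216
  4 × 6^4 = 4 × 1296 = 5184
Sum = 5 + 0 + 36 + 216 + 5184
= 5441


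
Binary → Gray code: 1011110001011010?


Binary: 1011110001011010
Gray code: G = B XOR (B >> 1)
B >> 1 = 0101111000101101
1011110001011010 XOR 0101111000101101:
  1 XOR 0 = 1
  0 XOR 1 = 1
  1 XOR 0 = 1
  1 XOR 1 = 0
  1 XOR 1 = 0
  1 XOR 1 = 0
  0 XOR 1 = 1
  0 XOR 0 = 0
  0 XOR 0 = 0
  1 XOR 0 = 1
  0 XOR 1 = 1
  1 XOR 0 = 1
  1 XOR 1 = 0
  0 XOR 1 = 1
  1 XOR 0 = 1
  0 XOR 1 = 1
= 1110001001110111


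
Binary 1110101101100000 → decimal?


Positional values:
Bit 5: 1 × 2^5 = 32
Bit 6: 1 × 2^6 = 64
Bit 8: 1 × 2^8 = 256
Bit 9: 1 × 2^9 = 512
Bit 11: 1 × 2^11 = 2048
Bit 13: 1 × 2^13 = 8192
Bit 14: 1 × 2^14 = 16384
Bit 15: 1 × 2^15 = 32768
Sum = 32 + 64 + 256 + 512 + 2048 + 8192 + 16384 + 32768
= 60256


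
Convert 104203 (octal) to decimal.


Positional values:
Position 0: 3 × 8^0 = 3
Position 1: 0 × 8^1 = 0
Position 2: 2 × 8^2 = 128
Position 3: 4 × 8^3 = 2048
Position 4: 0 × 8^4 = 0
Position 5: 1 × 8^5 = 32768
Sum = 3 + 0 + 128 + 2048 + 0 + 32768
= 34947


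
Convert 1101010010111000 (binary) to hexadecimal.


Group into 4-bit nibbles: 1101010010111000
  1101 = D
  0100 = 4
  1011 = B
  1000 = 8
= 0xD4B8


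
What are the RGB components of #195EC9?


Hex: #195EC9
R = 19₁₆ = 25
G = 5E₁₆ = 94
B = C9₁₆ = 201
= RGB(25, 94, 201)


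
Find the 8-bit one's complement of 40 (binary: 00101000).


Original: 00101000
Invert all bits:
  bit 0: 0 → 1
  bit 1: 0 → 1
  bit 2: 1 → 0
  bit 3: 0 → 1
  bit 4: 1 → 0
  bit 5: 0 → 1
  bit 6: 0 → 1
  bit 7: 0 → 1
= 11010111


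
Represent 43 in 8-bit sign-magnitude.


Sign bit: 0 (positive)
Magnitude: 43 = 0101011
= 00101011


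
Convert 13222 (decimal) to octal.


Divide by 8 repeatedly:
13222 ÷ 8 = 1652 remainder 6
1652 ÷ 8 = 206 remainder 4
206 ÷ 8 = 25 remainder 6
25 ÷ 8 = 3 remainder 1
3 ÷ 8 = 0 remainder 3
Reading remainders bottom-up:
= 0o31646


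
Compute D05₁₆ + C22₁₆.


Align and add column by column (LSB to MSB, each column mod 16 with carry):
  0D05
+ 0C22
  ----
  col 0: 5(5) + 2(2) + 0 (carry in) = 7 → 7(7), carry out 0
  col 1: 0(0) + 2(2) + 0 (carry in) = 2 → 2(2), carry out 0
  col 2: D(13) + C(12) + 0 (carry in) = 25 → 9(9), carry out 1
  col 3: 0(0) + 0(0) + 1 (carry in) = 1 → 1(1), carry out 0
Reading digits MSB→LSB: 1927
Strip leading zeros: 1927
= 0x1927


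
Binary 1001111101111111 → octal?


Group into 3-bit groups: 001001111101111111
  001 = 1
  001 = 1
  111 = 7
  101 = 5
  111 = 7
  111 = 7
= 0o117577


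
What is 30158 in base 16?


Divide by 16 repeatedly:
30158 ÷ 16 = 1884 remainder 14 (E)
1884 ÷ 16 = 117 remainder 12 (C)
117 ÷ 16 = 7 remainder 5 (5)
7 ÷ 16 = 0 remainder 7 (7)
Reading remainders bottom-up:
= 0x75CE


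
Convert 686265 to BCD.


Each digit → 4-bit binary:
  6 → 0110
  8 → 1000
  6 → 0110
  2 → 0010
  6 → 0110
  5 → 0101
= 0110 1000 0110 0010 0110 0101


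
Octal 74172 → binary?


Each octal digit → 3 binary bits:
  7 = 111
  4 = 100
  1 = 001
  7 = 111
  2 = 010
Concatenate: 111 100 001 111 010
= 111100001111010


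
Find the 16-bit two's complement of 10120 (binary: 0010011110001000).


Original: 0010011110001000
Step 1 - Invert all bits: 1101100001110111
Step 2 - Add 1: 1101100001110111 + 1
= 1101100001111000 (represents -10120)


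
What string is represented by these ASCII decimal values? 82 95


Codes (decimal): 82 95
Per-code ASCII lookup:
  82  (range 65-90: uppercase, 82 - 65 = 17) → 'R'
  95  (special character) → '_'
= 'R_'


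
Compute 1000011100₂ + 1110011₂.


Align and add column by column (LSB to MSB, carry propagating):
  01000011100
+ 00001110011
  -----------
  col 0: 0 + 1 + 0 (carry in) = 1 → bit 1, carry out 0
  col 1: 0 + 1 + 0 (carry in) = 1 → bit 1, carry out 0
  col 2: 1 + 0 + 0 (carry in) = 1 → bit 1, carry out 0
  col 3: 1 + 0 + 0 (carry in) = 1 → bit 1, carry out 0
  col 4: 1 + 1 + 0 (carry in) = 2 → bit 0, carry out 1
  col 5: 0 + 1 + 1 (carry in) = 2 → bit 0, carry out 1
  col 6: 0 + 1 + 1 (carry in) = 2 → bit 0, carry out 1
  col 7: 0 + 0 + 1 (carry in) = 1 → bit 1, carry out 0
  col 8: 0 + 0 + 0 (carry in) = 0 → bit 0, carry out 0
  col 9: 1 + 0 + 0 (carry in) = 1 → bit 1, carry out 0
  col 10: 0 + 0 + 0 (carry in) = 0 → bit 0, carry out 0
Reading bits MSB→LSB: 01010001111
Strip leading zeros: 1010001111
= 1010001111


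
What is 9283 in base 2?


Divide by 2 repeatedly:
9283 ÷ 2 = 4641 remainder 1
4641 ÷ 2 = 2320 remainder 1
2320 ÷ 2 = 1160 remainder 0
1160 ÷ 2 = 580 remainder 0
580 ÷ 2 = 290 remainder 0
290 ÷ 2 = 145 remainder 0
145 ÷ 2 = 72 remainder 1
72 ÷ 2 = 36 remainder 0
36 ÷ 2 = 18 remainder 0
18 ÷ 2 = 9 remainder 0
9 ÷ 2 = 4 remainder 1
4 ÷ 2 = 2 remainder 0
2 ÷ 2 = 1 remainder 0
1 ÷ 2 = 0 remainder 1
Reading remainders bottom-up:
= 10010001000011


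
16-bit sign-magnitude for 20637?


Sign bit: 0 (positive)
Magnitude: 20637 = 101000010011101
= 0101000010011101


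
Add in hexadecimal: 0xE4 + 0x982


Align and add column by column (LSB to MSB, each column mod 16 with carry):
  00E4
+ 0982
  ----
  col 0: 4(4) + 2(2) + 0 (carry in) = 6 → 6(6), carry out 0
  col 1: E(14) + 8(8) + 0 (carry in) = 22 → 6(6), carry out 1
  col 2: 0(0) + 9(9) + 1 (carry in) = 10 → A(10), carry out 0
  col 3: 0(0) + 0(0) + 0 (carry in) = 0 → 0(0), carry out 0
Reading digits MSB→LSB: 0A66
Strip leading zeros: A66
= 0xA66


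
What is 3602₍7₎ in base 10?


Positional values (base 7):
  2 × 7^0 = 2 × 1 = 2
  0 × 7^1 = 0 × 7 = 0
  6 × 7^2 = 6 × 49 = 294
  3 × 7^3 = 3 × 343 = 1029
Sum = 2 + 0 + 294 + 1029
= 1325


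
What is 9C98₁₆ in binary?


Each hex digit → 4 binary bits:
  9 = 1001
  C = 1100
  9 = 1001
  8 = 1000
Concatenate: 1001 1100 1001 1000
= 1001110010011000


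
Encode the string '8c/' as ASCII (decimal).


String: '8c/'  (3 characters)
Per-character ASCII lookup:
  '8': digits start at 48: '8' = 48 + 8 = 56
  'c': lowercase starts at 97: 'c' = 97 + 2 = 99
  '/': special character: '/' = 47
= 56 99 47


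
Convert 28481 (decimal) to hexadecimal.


Divide by 16 repeatedly:
28481 ÷ 16 = 1780 remainder 1 (1)
1780 ÷ 16 = 111 remainder 4 (4)
111 ÷ 16 = 6 remainder 15 (F)
6 ÷ 16 = 0 remainder 6 (6)
Reading remainders bottom-up:
= 0x6F41


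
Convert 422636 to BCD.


Each digit → 4-bit binary:
  4 → 0100
  2 → 0010
  2 → 0010
  6 → 0110
  3 → 0011
  6 → 0110
= 0100 0010 0010 0110 0011 0110


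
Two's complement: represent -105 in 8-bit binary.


Original: 01101001
Step 1 - Invert all bits: 10010110
Step 2 - Add 1: 10010110 + 1
= 10010111 (represents -105)


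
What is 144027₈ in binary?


Each octal digit → 3 binary bits:
  1 = 001
  4 = 100
  4 = 100
  0 = 000
  2 = 010
  7 = 111
Concatenate: 001 100 100 000 010 111
= 001100100000010111


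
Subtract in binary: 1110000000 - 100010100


Align and subtract column by column (LSB to MSB, borrowing when needed):
  1110000000
- 0100010100
  ----------
  col 0: (0 - 0 borrow-in) - 0 → 0 - 0 = 0, borrow out 0
  col 1: (0 - 0 borrow-in) - 0 → 0 - 0 = 0, borrow out 0
  col 2: (0 - 0 borrow-in) - 1 → borrow from next column: (0+2) - 1 = 1, borrow out 1
  col 3: (0 - 1 borrow-in) - 0 → borrow from next column: (-1+2) - 0 = 1, borrow out 1
  col 4: (0 - 1 borrow-in) - 1 → borrow from next column: (-1+2) - 1 = 0, borrow out 1
  col 5: (0 - 1 borrow-in) - 0 → borrow from next column: (-1+2) - 0 = 1, borrow out 1
  col 6: (0 - 1 borrow-in) - 0 → borrow from next column: (-1+2) - 0 = 1, borrow out 1
  col 7: (1 - 1 borrow-in) - 0 → 0 - 0 = 0, borrow out 0
  col 8: (1 - 0 borrow-in) - 1 → 1 - 1 = 0, borrow out 0
  col 9: (1 - 0 borrow-in) - 0 → 1 - 0 = 1, borrow out 0
Reading bits MSB→LSB: 1001101100
Strip leading zeros: 1001101100
= 1001101100


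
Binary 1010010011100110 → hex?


Group into 4-bit nibbles: 1010010011100110
  1010 = A
  0100 = 4
  1110 = E
  0110 = 6
= 0xA4E6


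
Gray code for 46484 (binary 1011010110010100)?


Binary: 1011010110010100
Gray code: G = B XOR (B >> 1)
B >> 1 = 0101101011001010
1011010110010100 XOR 0101101011001010:
  1 XOR 0 = 1
  0 XOR 1 = 1
  1 XOR 0 = 1
  1 XOR 1 = 0
  0 XOR 1 = 1
  1 XOR 0 = 1
  0 XOR 1 = 1
  1 XOR 0 = 1
  1 XOR 1 = 0
  0 XOR 1 = 1
  0 XOR 0 = 0
  1 XOR 0 = 1
  0 XOR 1 = 1
  1 XOR 0 = 1
  0 XOR 1 = 1
  0 XOR 0 = 0
= 1110111101011110


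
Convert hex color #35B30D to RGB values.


Hex: #35B30D
R = 35₁₆ = 53
G = B3₁₆ = 179
B = 0D₁₆ = 13
= RGB(53, 179, 13)


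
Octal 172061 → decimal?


Positional values:
Position 0: 1 × 8^0 = 1
Position 1: 6 × 8^1 = 48
Position 2: 0 × 8^2 = 0
Position 3: 2 × 8^3 = 1024
Position 4: 7 × 8^4 = 28672
Position 5: 1 × 8^5 = 32768
Sum = 1 + 48 + 0 + 1024 + 28672 + 32768
= 62513


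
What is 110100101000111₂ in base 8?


Group into 3-bit groups: 110100101000111
  110 = 6
  100 = 4
  101 = 5
  000 = 0
  111 = 7
= 0o64507


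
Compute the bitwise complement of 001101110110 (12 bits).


Original: 001101110110
Invert all bits:
  bit 0: 0 → 1
  bit 1: 0 → 1
  bit 2: 1 → 0
  bit 3: 1 → 0
  bit 4: 0 → 1
  bit 5: 1 → 0
  bit 6: 1 → 0
  bit 7: 1 → 0
  bit 8: 0 → 1
  bit 9: 1 → 0
  bit 10: 1 → 0
  bit 11: 0 → 1
= 110010001001


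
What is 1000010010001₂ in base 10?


Positional values:
Bit 0: 1 × 2^0 = 1
Bit 4: 1 × 2^4 = 16
Bit 7: 1 × 2^7 = 128
Bit 12: 1 × 2^12 = 4096
Sum = 1 + 16 + 128 + 4096
= 4241


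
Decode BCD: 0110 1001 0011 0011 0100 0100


Each 4-bit group → digit:
  0110 → 6
  1001 → 9
  0011 → 3
  0011 → 3
  0100 → 4
  0100 → 4
= 693344


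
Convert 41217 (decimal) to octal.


Divide by 8 repeatedly:
41217 ÷ 8 = 5152 remainder 1
5152 ÷ 8 = 644 remainder 0
644 ÷ 8 = 80 remainder 4
80 ÷ 8 = 10 remainder 0
10 ÷ 8 = 1 remainder 2
1 ÷ 8 = 0 remainder 1
Reading remainders bottom-up:
= 0o120401


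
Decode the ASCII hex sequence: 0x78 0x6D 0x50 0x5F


Codes (hex): 0x78 0x6D 0x50 0x5F
Per-code ASCII lookup:
  0x78 = 120  (range 97-122: lowercase, 120 - 97 = 23) → 'x'
  0x6D = 109  (range 97-122: lowercase, 109 - 97 = 12) → 'm'
  0x50 = 80  (range 65-90: uppercase, 80 - 65 = 15) → 'P'
  0x5F = 95  (special character) → '_'
= 'xmP_'


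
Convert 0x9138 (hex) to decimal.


Positional values:
Position 0: 8 × 16^0 = 8 × 1 = 8
Position 1: 3 × 16^1 = 3 × 16 = 48
Position 2: 1 × 16^2 = 1 × 256 = 256
Position 3: 9 × 16^3 = 9 × 4096 = 36864
Sum = 8 + 48 + 256 + 36864
= 37176


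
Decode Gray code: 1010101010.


Gray code: 1010101010
MSB stays the same: 1
Each subsequent bit = prev_binary XOR current_gray:
  B[1] = 1 XOR 0 = 1
  B[2] = 1 XOR 1 = 0
  B[3] = 0 XOR 0 = 0
  B[4] = 0 XOR 1 = 1
  B[5] = 1 XOR 0 = 1
  B[6] = 1 XOR 1 = 0
  B[7] = 0 XOR 0 = 0
  B[8] = 0 XOR 1 = 1
  B[9] = 1 XOR 0 = 1
= 1100110011 (819 decimal)


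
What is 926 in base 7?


Divide by 7 repeatedly:
926 ÷ 7 = 132 remainder 2
132 ÷ 7 = 18 remainder 6
18 ÷ 7 = 2 remainder 4
2 ÷ 7 = 0 remainder 2
Reading remainders bottom-up:
= 2462


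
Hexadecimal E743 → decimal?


Positional values:
Position 0: 3 × 16^0 = 3 × 1 = 3
Position 1: 4 × 16^1 = 4 × 16 = 64
Position 2: 7 × 16^2 = 7 × 256 = 1792
Position 3: E × 16^3 = 14 × 4096 = 57344
Sum = 3 + 64 + 1792 + 57344
= 59203


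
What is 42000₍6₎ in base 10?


Positional values (base 6):
  0 × 6^0 = 0 × 1 = 0
  0 × 6^1 = 0 × 6 = 0
  0 × 6^2 = 0 × 36 = 0
  2 × 6^3 = 2 × 216 = 432
  4 × 6^4 = 4 × 1296 = 5184
Sum = 0 + 0 + 0 + 432 + 5184
= 5616


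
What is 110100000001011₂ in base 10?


Positional values:
Bit 0: 1 × 2^0 = 1
Bit 1: 1 × 2^1 = 2
Bit 3: 1 × 2^3 = 8
Bit 11: 1 × 2^11 = 2048
Bit 13: 1 × 2^13 = 8192
Bit 14: 1 × 2^14 = 16384
Sum = 1 + 2 + 8 + 2048 + 8192 + 16384
= 26635


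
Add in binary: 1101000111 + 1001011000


Align and add column by column (LSB to MSB, carry propagating):
  01101000111
+ 01001011000
  -----------
  col 0: 1 + 0 + 0 (carry in) = 1 → bit 1, carry out 0
  col 1: 1 + 0 + 0 (carry in) = 1 → bit 1, carry out 0
  col 2: 1 + 0 + 0 (carry in) = 1 → bit 1, carry out 0
  col 3: 0 + 1 + 0 (carry in) = 1 → bit 1, carry out 0
  col 4: 0 + 1 + 0 (carry in) = 1 → bit 1, carry out 0
  col 5: 0 + 0 + 0 (carry in) = 0 → bit 0, carry out 0
  col 6: 1 + 1 + 0 (carry in) = 2 → bit 0, carry out 1
  col 7: 0 + 0 + 1 (carry in) = 1 → bit 1, carry out 0
  col 8: 1 + 0 + 0 (carry in) = 1 → bit 1, carry out 0
  col 9: 1 + 1 + 0 (carry in) = 2 → bit 0, carry out 1
  col 10: 0 + 0 + 1 (carry in) = 1 → bit 1, carry out 0
Reading bits MSB→LSB: 10110011111
Strip leading zeros: 10110011111
= 10110011111


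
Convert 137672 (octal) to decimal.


Positional values:
Position 0: 2 × 8^0 = 2
Position 1: 7 × 8^1 = 56
Position 2: 6 × 8^2 = 384
Position 3: 7 × 8^3 = 3584
Position 4: 3 × 8^4 = 12288
Position 5: 1 × 8^5 = 32768
Sum = 2 + 56 + 384 + 3584 + 12288 + 32768
= 49082


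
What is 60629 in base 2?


Divide by 2 repeatedly:
60629 ÷ 2 = 30314 remainder 1
30314 ÷ 2 = 15157 remainder 0
15157 ÷ 2 = 7578 remainder 1
7578 ÷ 2 = 3789 remainder 0
3789 ÷ 2 = 1894 remainder 1
1894 ÷ 2 = 947 remainder 0
947 ÷ 2 = 473 remainder 1
473 ÷ 2 = 236 remainder 1
236 ÷ 2 = 118 remainder 0
118 ÷ 2 = 59 remainder 0
59 ÷ 2 = 29 remainder 1
29 ÷ 2 = 14 remainder 1
14 ÷ 2 = 7 remainder 0
7 ÷ 2 = 3 remainder 1
3 ÷ 2 = 1 remainder 1
1 ÷ 2 = 0 remainder 1
Reading remainders bottom-up:
= 1110110011010101


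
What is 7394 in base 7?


Divide by 7 repeatedly:
7394 ÷ 7 = 1056 remainder 2
1056 ÷ 7 = 150 remainder 6
150 ÷ 7 = 21 remainder 3
21 ÷ 7 = 3 remainder 0
3 ÷ 7 = 0 remainder 3
Reading remainders bottom-up:
= 30362


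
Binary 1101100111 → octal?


Group into 3-bit groups: 001101100111
  001 = 1
  101 = 5
  100 = 4
  111 = 7
= 0o1547


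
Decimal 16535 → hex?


Divide by 16 repeatedly:
16535 ÷ 16 = 1033 remainder 7 (7)
1033 ÷ 16 = 64 remainder 9 (9)
64 ÷ 16 = 4 remainder 0 (0)
4 ÷ 16 = 0 remainder 4 (4)
Reading remainders bottom-up:
= 0x4097


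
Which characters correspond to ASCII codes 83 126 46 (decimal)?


Codes (decimal): 83 126 46
Per-code ASCII lookup:
  83  (range 65-90: uppercase, 83 - 65 = 18) → 'S'
  126  (special character) → '~'
  46  (special character) → '.'
= 'S~.'


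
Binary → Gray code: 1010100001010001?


Binary: 1010100001010001
Gray code: G = B XOR (B >> 1)
B >> 1 = 0101010000101000
1010100001010001 XOR 0101010000101000:
  1 XOR 0 = 1
  0 XOR 1 = 1
  1 XOR 0 = 1
  0 XOR 1 = 1
  1 XOR 0 = 1
  0 XOR 1 = 1
  0 XOR 0 = 0
  0 XOR 0 = 0
  0 XOR 0 = 0
  1 XOR 0 = 1
  0 XOR 1 = 1
  1 XOR 0 = 1
  0 XOR 1 = 1
  0 XOR 0 = 0
  0 XOR 0 = 0
  1 XOR 0 = 1
= 1111110001111001


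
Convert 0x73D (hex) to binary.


Each hex digit → 4 binary bits:
  7 = 0111
  3 = 0011
  D = 1101
Concatenate: 0111 0011 1101
= 011100111101


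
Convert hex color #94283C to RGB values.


Hex: #94283C
R = 94₁₆ = 148
G = 28₁₆ = 40
B = 3C₁₆ = 60
= RGB(148, 40, 60)


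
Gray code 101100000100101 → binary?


Gray code: 101100000100101
MSB stays the same: 1
Each subsequent bit = prev_binary XOR current_gray:
  B[1] = 1 XOR 0 = 1
  B[2] = 1 XOR 1 = 0
  B[3] = 0 XOR 1 = 1
  B[4] = 1 XOR 0 = 1
  B[5] = 1 XOR 0 = 1
  B[6] = 1 XOR 0 = 1
  B[7] = 1 XOR 0 = 1
  B[8] = 1 XOR 0 = 1
  B[9] = 1 XOR 1 = 0
  B[10] = 0 XOR 0 = 0
  B[11] = 0 XOR 0 = 0
  B[12] = 0 XOR 1 = 1
  B[13] = 1 XOR 0 = 1
  B[14] = 1 XOR 1 = 0
= 110111111000110 (28614 decimal)


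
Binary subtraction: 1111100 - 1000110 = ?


Align and subtract column by column (LSB to MSB, borrowing when needed):
  1111100
- 1000110
  -------
  col 0: (0 - 0 borrow-in) - 0 → 0 - 0 = 0, borrow out 0
  col 1: (0 - 0 borrow-in) - 1 → borrow from next column: (0+2) - 1 = 1, borrow out 1
  col 2: (1 - 1 borrow-in) - 1 → borrow from next column: (0+2) - 1 = 1, borrow out 1
  col 3: (1 - 1 borrow-in) - 0 → 0 - 0 = 0, borrow out 0
  col 4: (1 - 0 borrow-in) - 0 → 1 - 0 = 1, borrow out 0
  col 5: (1 - 0 borrow-in) - 0 → 1 - 0 = 1, borrow out 0
  col 6: (1 - 0 borrow-in) - 1 → 1 - 1 = 0, borrow out 0
Reading bits MSB→LSB: 0110110
Strip leading zeros: 110110
= 110110


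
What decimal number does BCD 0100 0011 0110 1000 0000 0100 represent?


Each 4-bit group → digit:
  0100 → 4
  0011 → 3
  0110 → 6
  1000 → 8
  0000 → 0
  0100 → 4
= 436804


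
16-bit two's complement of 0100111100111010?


Original: 0100111100111010
Step 1 - Invert all bits: 1011000011000101
Step 2 - Add 1: 1011000011000101 + 1
= 1011000011000110 (represents -20282)


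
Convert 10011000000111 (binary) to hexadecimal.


Group into 4-bit nibbles: 0010011000000111
  0010 = 2
  0110 = 6
  0000 = 0
  0111 = 7
= 0x2607


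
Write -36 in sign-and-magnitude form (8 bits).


Sign bit: 1 (negative)
Magnitude: 36 = 0100100
= 10100100


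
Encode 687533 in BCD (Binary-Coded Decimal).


Each digit → 4-bit binary:
  6 → 0110
  8 → 1000
  7 → 0111
  5 → 0101
  3 → 0011
  3 → 0011
= 0110 1000 0111 0101 0011 0011


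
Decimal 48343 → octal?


Divide by 8 repeatedly:
48343 ÷ 8 = 6042 remainder 7
6042 ÷ 8 = 755 remainder 2
755 ÷ 8 = 94 remainder 3
94 ÷ 8 = 11 remainder 6
11 ÷ 8 = 1 remainder 3
1 ÷ 8 = 0 remainder 1
Reading remainders bottom-up:
= 0o136327


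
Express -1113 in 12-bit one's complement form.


Original: 010001011001
Invert all bits:
  bit 0: 0 → 1
  bit 1: 1 → 0
  bit 2: 0 → 1
  bit 3: 0 → 1
  bit 4: 0 → 1
  bit 5: 1 → 0
  bit 6: 0 → 1
  bit 7: 1 → 0
  bit 8: 1 → 0
  bit 9: 0 → 1
  bit 10: 0 → 1
  bit 11: 1 → 0
= 101110100110


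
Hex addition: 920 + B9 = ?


Align and add column by column (LSB to MSB, each column mod 16 with carry):
  0920
+ 00B9
  ----
  col 0: 0(0) + 9(9) + 0 (carry in) = 9 → 9(9), carry out 0
  col 1: 2(2) + B(11) + 0 (carry in) = 13 → D(13), carry out 0
  col 2: 9(9) + 0(0) + 0 (carry in) = 9 → 9(9), carry out 0
  col 3: 0(0) + 0(0) + 0 (carry in) = 0 → 0(0), carry out 0
Reading digits MSB→LSB: 09D9
Strip leading zeros: 9D9
= 0x9D9


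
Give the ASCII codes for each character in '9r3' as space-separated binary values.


String: '9r3'  (3 characters)
Per-character ASCII lookup:
  '9': digits start at 48: '9' = 48 + 9 = 57 → 111001
  'r': lowercase starts at 97: 'r' = 97 + 17 = 114 → 1110010
  '3': digits start at 48: '3' = 48 + 3 = 51 → 110011
= 111001 1110010 110011


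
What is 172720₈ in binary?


Each octal digit → 3 binary bits:
  1 = 001
  7 = 111
  2 = 010
  7 = 111
  2 = 010
  0 = 000
Concatenate: 001 111 010 111 010 000
= 001111010111010000


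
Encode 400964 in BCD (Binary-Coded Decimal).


Each digit → 4-bit binary:
  4 → 0100
  0 → 0000
  0 → 0000
  9 → 1001
  6 → 0110
  4 → 0100
= 0100 0000 0000 1001 0110 0100


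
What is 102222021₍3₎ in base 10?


Positional values (base 3):
  1 × 3^0 = 1 × 1 = 1
  2 × 3^1 = 2 × 3 = 6
  0 × 3^2 = 0 × 9 = 0
  2 × 3^3 = 2 × 27 = 54
  2 × 3^4 = 2 × 81 = 162
  2 × 3^5 = 2 × 243 = 486
  2 × 3^6 = 2 × 729 = 1458
  0 × 3^7 = 0 × 2187 = 0
  1 × 3^8 = 1 × 6561 = 6561
Sum = 1 + 6 + 0 + 54 + 162 + 486 + 1458 + 0 + 6561
= 8728


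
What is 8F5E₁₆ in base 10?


Positional values:
Position 0: E × 16^0 = 14 × 1 = 14
Position 1: 5 × 16^1 = 5 × 16 = 80
Position 2: F × 16^2 = 15 × 256 = 3840
Position 3: 8 × 16^3 = 8 × 4096 = 32768
Sum = 14 + 80 + 3840 + 32768
= 36702


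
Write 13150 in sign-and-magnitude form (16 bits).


Sign bit: 0 (positive)
Magnitude: 13150 = 011001101011110
= 0011001101011110


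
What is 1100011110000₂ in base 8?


Group into 3-bit groups: 001100011110000
  001 = 1
  100 = 4
  011 = 3
  110 = 6
  000 = 0
= 0o14360


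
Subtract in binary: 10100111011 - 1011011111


Align and subtract column by column (LSB to MSB, borrowing when needed):
  10100111011
- 01011011111
  -----------
  col 0: (1 - 0 borrow-in) - 1 → 1 - 1 = 0, borrow out 0
  col 1: (1 - 0 borrow-in) - 1 → 1 - 1 = 0, borrow out 0
  col 2: (0 - 0 borrow-in) - 1 → borrow from next column: (0+2) - 1 = 1, borrow out 1
  col 3: (1 - 1 borrow-in) - 1 → borrow from next column: (0+2) - 1 = 1, borrow out 1
  col 4: (1 - 1 borrow-in) - 1 → borrow from next column: (0+2) - 1 = 1, borrow out 1
  col 5: (1 - 1 borrow-in) - 0 → 0 - 0 = 0, borrow out 0
  col 6: (0 - 0 borrow-in) - 1 → borrow from next column: (0+2) - 1 = 1, borrow out 1
  col 7: (0 - 1 borrow-in) - 1 → borrow from next column: (-1+2) - 1 = 0, borrow out 1
  col 8: (1 - 1 borrow-in) - 0 → 0 - 0 = 0, borrow out 0
  col 9: (0 - 0 borrow-in) - 1 → borrow from next column: (0+2) - 1 = 1, borrow out 1
  col 10: (1 - 1 borrow-in) - 0 → 0 - 0 = 0, borrow out 0
Reading bits MSB→LSB: 01001011100
Strip leading zeros: 1001011100
= 1001011100


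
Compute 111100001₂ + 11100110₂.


Align and add column by column (LSB to MSB, carry propagating):
  0111100001
+ 0011100110
  ----------
  col 0: 1 + 0 + 0 (carry in) = 1 → bit 1, carry out 0
  col 1: 0 + 1 + 0 (carry in) = 1 → bit 1, carry out 0
  col 2: 0 + 1 + 0 (carry in) = 1 → bit 1, carry out 0
  col 3: 0 + 0 + 0 (carry in) = 0 → bit 0, carry out 0
  col 4: 0 + 0 + 0 (carry in) = 0 → bit 0, carry out 0
  col 5: 1 + 1 + 0 (carry in) = 2 → bit 0, carry out 1
  col 6: 1 + 1 + 1 (carry in) = 3 → bit 1, carry out 1
  col 7: 1 + 1 + 1 (carry in) = 3 → bit 1, carry out 1
  col 8: 1 + 0 + 1 (carry in) = 2 → bit 0, carry out 1
  col 9: 0 + 0 + 1 (carry in) = 1 → bit 1, carry out 0
Reading bits MSB→LSB: 1011000111
Strip leading zeros: 1011000111
= 1011000111


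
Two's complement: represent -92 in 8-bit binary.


Original: 01011100
Step 1 - Invert all bits: 10100011
Step 2 - Add 1: 10100011 + 1
= 10100100 (represents -92)


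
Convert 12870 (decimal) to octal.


Divide by 8 repeatedly:
12870 ÷ 8 = 1608 remainder 6
1608 ÷ 8 = 201 remainder 0
201 ÷ 8 = 25 remainder 1
25 ÷ 8 = 3 remainder 1
3 ÷ 8 = 0 remainder 3
Reading remainders bottom-up:
= 0o31106


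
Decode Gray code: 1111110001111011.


Gray code: 1111110001111011
MSB stays the same: 1
Each subsequent bit = prev_binary XOR current_gray:
  B[1] = 1 XOR 1 = 0
  B[2] = 0 XOR 1 = 1
  B[3] = 1 XOR 1 = 0
  B[4] = 0 XOR 1 = 1
  B[5] = 1 XOR 1 = 0
  B[6] = 0 XOR 0 = 0
  B[7] = 0 XOR 0 = 0
  B[8] = 0 XOR 0 = 0
  B[9] = 0 XOR 1 = 1
  B[10] = 1 XOR 1 = 0
  B[11] = 0 XOR 1 = 1
  B[12] = 1 XOR 1 = 0
  B[13] = 0 XOR 0 = 0
  B[14] = 0 XOR 1 = 1
  B[15] = 1 XOR 1 = 0
= 1010100001010010 (43090 decimal)


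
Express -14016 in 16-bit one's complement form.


Original: 0011011011000000
Invert all bits:
  bit 0: 0 → 1
  bit 1: 0 → 1
  bit 2: 1 → 0
  bit 3: 1 → 0
  bit 4: 0 → 1
  bit 5: 1 → 0
  bit 6: 1 → 0
  bit 7: 0 → 1
  bit 8: 1 → 0
  bit 9: 1 → 0
  bit 10: 0 → 1
  bit 11: 0 → 1
  bit 12: 0 → 1
  bit 13: 0 → 1
  bit 14: 0 → 1
  bit 15: 0 → 1
= 1100100100111111


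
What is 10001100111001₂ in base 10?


Positional values:
Bit 0: 1 × 2^0 = 1
Bit 3: 1 × 2^3 = 8
Bit 4: 1 × 2^4 = 16
Bit 5: 1 × 2^5 = 32
Bit 8: 1 × 2^8 = 256
Bit 9: 1 × 2^9 = 512
Bit 13: 1 × 2^13 = 8192
Sum = 1 + 8 + 16 + 32 + 256 + 512 + 8192
= 9017


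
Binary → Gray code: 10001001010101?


Binary: 10001001010101
Gray code: G = B XOR (B >> 1)
B >> 1 = 01000100101010
10001001010101 XOR 01000100101010:
  1 XOR 0 = 1
  0 XOR 1 = 1
  0 XOR 0 = 0
  0 XOR 0 = 0
  1 XOR 0 = 1
  0 XOR 1 = 1
  0 XOR 0 = 0
  1 XOR 0 = 1
  0 XOR 1 = 1
  1 XOR 0 = 1
  0 XOR 1 = 1
  1 XOR 0 = 1
  0 XOR 1 = 1
  1 XOR 0 = 1
= 11001101111111


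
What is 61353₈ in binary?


Each octal digit → 3 binary bits:
  6 = 110
  1 = 001
  3 = 011
  5 = 101
  3 = 011
Concatenate: 110 001 011 101 011
= 110001011101011


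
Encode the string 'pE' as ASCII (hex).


String: 'pE'  (2 characters)
Per-character ASCII lookup:
  'p': lowercase starts at 97: 'p' = 97 + 15 = 112 → 0x70
  'E': uppercase starts at 65: 'E' = 65 + 4 = 69 → 0x45
= 0x70 0x45


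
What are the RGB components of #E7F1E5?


Hex: #E7F1E5
R = E7₁₆ = 231
G = F1₁₆ = 241
B = E5₁₆ = 229
= RGB(231, 241, 229)


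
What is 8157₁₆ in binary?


Each hex digit → 4 binary bits:
  8 = 1000
  1 = 0001
  5 = 0101
  7 = 0111
Concatenate: 1000 0001 0101 0111
= 1000000101010111


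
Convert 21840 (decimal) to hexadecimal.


Divide by 16 repeatedly:
21840 ÷ 16 = 1365 remainder 0 (0)
1365 ÷ 16 = 85 remainder 5 (5)
85 ÷ 16 = 5 remainder 5 (5)
5 ÷ 16 = 0 remainder 5 (5)
Reading remainders bottom-up:
= 0x5550


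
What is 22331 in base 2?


Divide by 2 repeatedly:
22331 ÷ 2 = 11165 remainder 1
11165 ÷ 2 = 5582 remainder 1
5582 ÷ 2 = 2791 remainder 0
2791 ÷ 2 = 1395 remainder 1
1395 ÷ 2 = 697 remainder 1
697 ÷ 2 = 348 remainder 1
348 ÷ 2 = 174 remainder 0
174 ÷ 2 = 87 remainder 0
87 ÷ 2 = 43 remainder 1
43 ÷ 2 = 21 remainder 1
21 ÷ 2 = 10 remainder 1
10 ÷ 2 = 5 remainder 0
5 ÷ 2 = 2 remainder 1
2 ÷ 2 = 1 remainder 0
1 ÷ 2 = 0 remainder 1
Reading remainders bottom-up:
= 101011100111011


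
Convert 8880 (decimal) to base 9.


Divide by 9 repeatedly:
8880 ÷ 9 = 986 remainder 6
986 ÷ 9 = 109 remainder 5
109 ÷ 9 = 12 remainder 1
12 ÷ 9 = 1 remainder 3
1 ÷ 9 = 0 remainder 1
Reading remainders bottom-up:
= 13156


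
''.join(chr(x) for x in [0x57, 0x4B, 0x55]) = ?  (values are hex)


Codes (hex): 0x57 0x4B 0x55
Per-code ASCII lookup:
  0x57 = 87  (range 65-90: uppercase, 87 - 65 = 22) → 'W'
  0x4B = 75  (range 65-90: uppercase, 75 - 65 = 10) → 'K'
  0x55 = 85  (range 65-90: uppercase, 85 - 65 = 20) → 'U'
= 'WKU'


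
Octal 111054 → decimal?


Positional values:
Position 0: 4 × 8^0 = 4
Position 1: 5 × 8^1 = 40
Position 2: 0 × 8^2 = 0
Position 3: 1 × 8^3 = 512
Position 4: 1 × 8^4 = 4096
Position 5: 1 × 8^5 = 32768
Sum = 4 + 40 + 0 + 512 + 4096 + 32768
= 37420


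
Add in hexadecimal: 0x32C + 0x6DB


Align and add column by column (LSB to MSB, each column mod 16 with carry):
  032C
+ 06DB
  ----
  col 0: C(12) + B(11) + 0 (carry in) = 23 → 7(7), carry out 1
  col 1: 2(2) + D(13) + 1 (carry in) = 16 → 0(0), carry out 1
  col 2: 3(3) + 6(6) + 1 (carry in) = 10 → A(10), carry out 0
  col 3: 0(0) + 0(0) + 0 (carry in) = 0 → 0(0), carry out 0
Reading digits MSB→LSB: 0A07
Strip leading zeros: A07
= 0xA07


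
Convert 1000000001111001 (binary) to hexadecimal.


Group into 4-bit nibbles: 1000000001111001
  1000 = 8
  0000 = 0
  0111 = 7
  1001 = 9
= 0x8079


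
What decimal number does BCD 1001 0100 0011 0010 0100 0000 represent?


Each 4-bit group → digit:
  1001 → 9
  0100 → 4
  0011 → 3
  0010 → 2
  0100 → 4
  0000 → 0
= 943240


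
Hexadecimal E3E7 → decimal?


Positional values:
Position 0: 7 × 16^0 = 7 × 1 = 7
Position 1: E × 16^1 = 14 × 16 = 224
Position 2: 3 × 16^2 = 3 × 256 = 768
Position 3: E × 16^3 = 14 × 4096 = 57344
Sum = 7 + 224 + 768 + 57344
= 58343


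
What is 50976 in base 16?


Divide by 16 repeatedly:
50976 ÷ 16 = 3186 remainder 0 (0)
3186 ÷ 16 = 199 remainder 2 (2)
199 ÷ 16 = 12 remainder 7 (7)
12 ÷ 16 = 0 remainder 12 (C)
Reading remainders bottom-up:
= 0xC720


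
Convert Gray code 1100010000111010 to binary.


Gray code: 1100010000111010
MSB stays the same: 1
Each subsequent bit = prev_binary XOR current_gray:
  B[1] = 1 XOR 1 = 0
  B[2] = 0 XOR 0 = 0
  B[3] = 0 XOR 0 = 0
  B[4] = 0 XOR 0 = 0
  B[5] = 0 XOR 1 = 1
  B[6] = 1 XOR 0 = 1
  B[7] = 1 XOR 0 = 1
  B[8] = 1 XOR 0 = 1
  B[9] = 1 XOR 0 = 1
  B[10] = 1 XOR 1 = 0
  B[11] = 0 XOR 1 = 1
  B[12] = 1 XOR 1 = 0
  B[13] = 0 XOR 0 = 0
  B[14] = 0 XOR 1 = 1
  B[15] = 1 XOR 0 = 1
= 1000011111010011 (34771 decimal)


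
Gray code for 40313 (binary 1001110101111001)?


Binary: 1001110101111001
Gray code: G = B XOR (B >> 1)
B >> 1 = 0100111010111100
1001110101111001 XOR 0100111010111100:
  1 XOR 0 = 1
  0 XOR 1 = 1
  0 XOR 0 = 0
  1 XOR 0 = 1
  1 XOR 1 = 0
  1 XOR 1 = 0
  0 XOR 1 = 1
  1 XOR 0 = 1
  0 XOR 1 = 1
  1 XOR 0 = 1
  1 XOR 1 = 0
  1 XOR 1 = 0
  1 XOR 1 = 0
  0 XOR 1 = 1
  0 XOR 0 = 0
  1 XOR 0 = 1
= 1101001111000101


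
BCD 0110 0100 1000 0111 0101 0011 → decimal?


Each 4-bit group → digit:
  0110 → 6
  0100 → 4
  1000 → 8
  0111 → 7
  0101 → 5
  0011 → 3
= 648753


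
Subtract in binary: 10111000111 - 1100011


Align and subtract column by column (LSB to MSB, borrowing when needed):
  10111000111
- 00001100011
  -----------
  col 0: (1 - 0 borrow-in) - 1 → 1 - 1 = 0, borrow out 0
  col 1: (1 - 0 borrow-in) - 1 → 1 - 1 = 0, borrow out 0
  col 2: (1 - 0 borrow-in) - 0 → 1 - 0 = 1, borrow out 0
  col 3: (0 - 0 borrow-in) - 0 → 0 - 0 = 0, borrow out 0
  col 4: (0 - 0 borrow-in) - 0 → 0 - 0 = 0, borrow out 0
  col 5: (0 - 0 borrow-in) - 1 → borrow from next column: (0+2) - 1 = 1, borrow out 1
  col 6: (1 - 1 borrow-in) - 1 → borrow from next column: (0+2) - 1 = 1, borrow out 1
  col 7: (1 - 1 borrow-in) - 0 → 0 - 0 = 0, borrow out 0
  col 8: (1 - 0 borrow-in) - 0 → 1 - 0 = 1, borrow out 0
  col 9: (0 - 0 borrow-in) - 0 → 0 - 0 = 0, borrow out 0
  col 10: (1 - 0 borrow-in) - 0 → 1 - 0 = 1, borrow out 0
Reading bits MSB→LSB: 10101100100
Strip leading zeros: 10101100100
= 10101100100


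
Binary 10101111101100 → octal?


Group into 3-bit groups: 010101111101100
  010 = 2
  101 = 5
  111 = 7
  101 = 5
  100 = 4
= 0o25754


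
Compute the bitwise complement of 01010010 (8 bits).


Original: 01010010
Invert all bits:
  bit 0: 0 → 1
  bit 1: 1 → 0
  bit 2: 0 → 1
  bit 3: 1 → 0
  bit 4: 0 → 1
  bit 5: 0 → 1
  bit 6: 1 → 0
  bit 7: 0 → 1
= 10101101


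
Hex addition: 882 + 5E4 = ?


Align and add column by column (LSB to MSB, each column mod 16 with carry):
  0882
+ 05E4
  ----
  col 0: 2(2) + 4(4) + 0 (carry in) = 6 → 6(6), carry out 0
  col 1: 8(8) + E(14) + 0 (carry in) = 22 → 6(6), carry out 1
  col 2: 8(8) + 5(5) + 1 (carry in) = 14 → E(14), carry out 0
  col 3: 0(0) + 0(0) + 0 (carry in) = 0 → 0(0), carry out 0
Reading digits MSB→LSB: 0E66
Strip leading zeros: E66
= 0xE66


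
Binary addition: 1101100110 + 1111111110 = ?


Align and add column by column (LSB to MSB, carry propagating):
  01101100110
+ 01111111110
  -----------
  col 0: 0 + 0 + 0 (carry in) = 0 → bit 0, carry out 0
  col 1: 1 + 1 + 0 (carry in) = 2 → bit 0, carry out 1
  col 2: 1 + 1 + 1 (carry in) = 3 → bit 1, carry out 1
  col 3: 0 + 1 + 1 (carry in) = 2 → bit 0, carry out 1
  col 4: 0 + 1 + 1 (carry in) = 2 → bit 0, carry out 1
  col 5: 1 + 1 + 1 (carry in) = 3 → bit 1, carry out 1
  col 6: 1 + 1 + 1 (carry in) = 3 → bit 1, carry out 1
  col 7: 0 + 1 + 1 (carry in) = 2 → bit 0, carry out 1
  col 8: 1 + 1 + 1 (carry in) = 3 → bit 1, carry out 1
  col 9: 1 + 1 + 1 (carry in) = 3 → bit 1, carry out 1
  col 10: 0 + 0 + 1 (carry in) = 1 → bit 1, carry out 0
Reading bits MSB→LSB: 11101100100
Strip leading zeros: 11101100100
= 11101100100


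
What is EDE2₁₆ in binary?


Each hex digit → 4 binary bits:
  E = 1110
  D = 1101
  E = 1110
  2 = 0010
Concatenate: 1110 1101 1110 0010
= 1110110111100010


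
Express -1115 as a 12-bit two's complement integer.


Original: 010001011011
Step 1 - Invert all bits: 101110100100
Step 2 - Add 1: 101110100100 + 1
= 101110100101 (represents -1115)


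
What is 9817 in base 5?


Divide by 5 repeatedly:
9817 ÷ 5 = 1963 remainder 2
1963 ÷ 5 = 392 remainder 3
392 ÷ 5 = 78 remainder 2
78 ÷ 5 = 15 remainder 3
15 ÷ 5 = 3 remainder 0
3 ÷ 5 = 0 remainder 3
Reading remainders bottom-up:
= 303232


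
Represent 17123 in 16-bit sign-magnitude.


Sign bit: 0 (positive)
Magnitude: 17123 = 100001011100011
= 0100001011100011


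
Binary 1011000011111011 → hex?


Group into 4-bit nibbles: 1011000011111011
  1011 = B
  0000 = 0
  1111 = F
  1011 = B
= 0xB0FB


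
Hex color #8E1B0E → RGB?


Hex: #8E1B0E
R = 8E₁₆ = 142
G = 1B₁₆ = 27
B = 0E₁₆ = 14
= RGB(142, 27, 14)


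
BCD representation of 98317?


Each digit → 4-bit binary:
  9 → 1001
  8 → 1000
  3 → 0011
  1 → 0001
  7 → 0111
= 1001 1000 0011 0001 0111


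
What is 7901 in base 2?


Divide by 2 repeatedly:
7901 ÷ 2 = 3950 remainder 1
3950 ÷ 2 = 1975 remainder 0
1975 ÷ 2 = 987 remainder 1
987 ÷ 2 = 493 remainder 1
493 ÷ 2 = 246 remainder 1
246 ÷ 2 = 123 remainder 0
123 ÷ 2 = 61 remainder 1
61 ÷ 2 = 30 remainder 1
30 ÷ 2 = 15 remainder 0
15 ÷ 2 = 7 remainder 1
7 ÷ 2 = 3 remainder 1
3 ÷ 2 = 1 remainder 1
1 ÷ 2 = 0 remainder 1
Reading remainders bottom-up:
= 1111011011101


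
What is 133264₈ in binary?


Each octal digit → 3 binary bits:
  1 = 001
  3 = 011
  3 = 011
  2 = 010
  6 = 110
  4 = 100
Concatenate: 001 011 011 010 110 100
= 001011011010110100


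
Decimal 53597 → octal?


Divide by 8 repeatedly:
53597 ÷ 8 = 6699 remainder 5
6699 ÷ 8 = 837 remainder 3
837 ÷ 8 = 104 remainder 5
104 ÷ 8 = 13 remainder 0
13 ÷ 8 = 1 remainder 5
1 ÷ 8 = 0 remainder 1
Reading remainders bottom-up:
= 0o150535


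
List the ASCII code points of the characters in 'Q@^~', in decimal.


String: 'Q@^~'  (4 characters)
Per-character ASCII lookup:
  'Q': uppercase starts at 65: 'Q' = 65 + 16 = 81
  '@': special character: '@' = 64
  '^': special character: '^' = 94
  '~': special character: '~' = 126
= 81 64 94 126


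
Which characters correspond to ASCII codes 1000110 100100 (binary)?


Codes (binary): 1000110 100100
Per-code ASCII lookup:
  1000110 = 70  (range 65-90: uppercase, 70 - 65 = 5) → 'F'
  100100 = 36  (special character) → '$'
= 'F$'


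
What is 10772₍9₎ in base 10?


Positional values (base 9):
  2 × 9^0 = 2 × 1 = 2
  7 × 9^1 = 7 × 9 = 63
  7 × 9^2 = 7 × 81 = 567
  0 × 9^3 = 0 × 729 = 0
  1 × 9^4 = 1 × 6561 = 6561
Sum = 2 + 63 + 567 + 0 + 6561
= 7193


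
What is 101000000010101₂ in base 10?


Positional values:
Bit 0: 1 × 2^0 = 1
Bit 2: 1 × 2^2 = 4
Bit 4: 1 × 2^4 = 16
Bit 12: 1 × 2^12 = 4096
Bit 14: 1 × 2^14 = 16384
Sum = 1 + 4 + 16 + 4096 + 16384
= 20501


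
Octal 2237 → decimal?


Positional values:
Position 0: 7 × 8^0 = 7
Position 1: 3 × 8^1 = 24
Position 2: 2 × 8^2 = 128
Position 3: 2 × 8^3 = 1024
Sum = 7 + 24 + 128 + 1024
= 1183
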